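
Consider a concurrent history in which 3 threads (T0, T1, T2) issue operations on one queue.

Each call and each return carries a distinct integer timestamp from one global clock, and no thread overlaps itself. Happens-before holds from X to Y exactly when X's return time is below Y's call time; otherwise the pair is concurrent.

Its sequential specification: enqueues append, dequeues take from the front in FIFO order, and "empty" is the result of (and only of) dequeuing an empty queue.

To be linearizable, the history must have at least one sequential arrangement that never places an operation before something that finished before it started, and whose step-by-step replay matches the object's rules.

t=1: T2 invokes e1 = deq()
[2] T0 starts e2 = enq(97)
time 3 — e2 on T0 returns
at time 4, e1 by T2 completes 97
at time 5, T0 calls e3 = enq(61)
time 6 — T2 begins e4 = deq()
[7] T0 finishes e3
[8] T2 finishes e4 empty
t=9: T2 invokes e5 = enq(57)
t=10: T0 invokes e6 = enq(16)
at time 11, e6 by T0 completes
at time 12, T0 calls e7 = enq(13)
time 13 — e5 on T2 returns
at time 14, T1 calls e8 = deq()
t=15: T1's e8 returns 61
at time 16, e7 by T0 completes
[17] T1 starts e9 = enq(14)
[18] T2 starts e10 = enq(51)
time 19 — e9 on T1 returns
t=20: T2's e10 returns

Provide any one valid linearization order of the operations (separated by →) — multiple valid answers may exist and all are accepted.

e2 → e1 → e4 → e3 → e5 → e6 → e7 → e8 → e9 → e10

step 1: e2 enq(97) — queue <97>
step 2: e1 deq() → 97 — queue <>
step 3: e4 deq() → empty — queue <>
step 4: e3 enq(61) — queue <61>
step 5: e5 enq(57) — queue <61,57>
step 6: e6 enq(16) — queue <61,57,16>
step 7: e7 enq(13) — queue <61,57,16,13>
step 8: e8 deq() → 61 — queue <57,16,13>
step 9: e9 enq(14) — queue <57,16,13,14>
step 10: e10 enq(51) — queue <57,16,13,14,51>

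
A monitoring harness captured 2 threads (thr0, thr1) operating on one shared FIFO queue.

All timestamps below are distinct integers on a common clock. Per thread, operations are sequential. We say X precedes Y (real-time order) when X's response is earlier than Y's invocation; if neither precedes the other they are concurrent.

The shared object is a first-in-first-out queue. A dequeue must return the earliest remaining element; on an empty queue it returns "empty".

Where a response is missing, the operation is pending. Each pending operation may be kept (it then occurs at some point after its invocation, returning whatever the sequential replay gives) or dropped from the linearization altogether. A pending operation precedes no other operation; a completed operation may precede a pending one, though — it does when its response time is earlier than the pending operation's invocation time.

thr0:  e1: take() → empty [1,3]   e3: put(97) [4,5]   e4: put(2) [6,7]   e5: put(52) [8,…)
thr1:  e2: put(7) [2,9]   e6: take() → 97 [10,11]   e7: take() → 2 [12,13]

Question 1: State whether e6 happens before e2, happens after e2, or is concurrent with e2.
e6 spans [10,11], e2 spans [2,9]
resp(e2)=9 < inv(e6)=10

after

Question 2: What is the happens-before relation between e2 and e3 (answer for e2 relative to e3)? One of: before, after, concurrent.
e2 spans [2,9], e3 spans [4,5]
the intervals overlap in both directions

concurrent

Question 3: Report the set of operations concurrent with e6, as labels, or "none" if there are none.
concurrent with e6 ([10,11]): every op whose interval crosses 10..11
e1 [1,3]: before
e2 [2,9]: before
e3 [4,5]: before
e4 [6,7]: before
e5 [8,…): concurrent
e7 [12,13]: after

e5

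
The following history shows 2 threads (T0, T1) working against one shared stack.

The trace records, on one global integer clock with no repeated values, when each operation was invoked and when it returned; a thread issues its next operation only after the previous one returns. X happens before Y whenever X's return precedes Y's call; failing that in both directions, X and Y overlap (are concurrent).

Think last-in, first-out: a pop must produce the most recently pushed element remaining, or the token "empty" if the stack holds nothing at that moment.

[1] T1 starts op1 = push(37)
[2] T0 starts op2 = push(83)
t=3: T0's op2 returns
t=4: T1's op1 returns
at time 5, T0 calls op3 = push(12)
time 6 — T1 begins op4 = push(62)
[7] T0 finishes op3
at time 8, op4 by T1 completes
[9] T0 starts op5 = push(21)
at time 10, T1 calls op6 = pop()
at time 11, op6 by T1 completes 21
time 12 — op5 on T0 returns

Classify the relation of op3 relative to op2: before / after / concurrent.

after

op3 spans [5,7], op2 spans [2,3]
resp(op2)=3 < inv(op3)=5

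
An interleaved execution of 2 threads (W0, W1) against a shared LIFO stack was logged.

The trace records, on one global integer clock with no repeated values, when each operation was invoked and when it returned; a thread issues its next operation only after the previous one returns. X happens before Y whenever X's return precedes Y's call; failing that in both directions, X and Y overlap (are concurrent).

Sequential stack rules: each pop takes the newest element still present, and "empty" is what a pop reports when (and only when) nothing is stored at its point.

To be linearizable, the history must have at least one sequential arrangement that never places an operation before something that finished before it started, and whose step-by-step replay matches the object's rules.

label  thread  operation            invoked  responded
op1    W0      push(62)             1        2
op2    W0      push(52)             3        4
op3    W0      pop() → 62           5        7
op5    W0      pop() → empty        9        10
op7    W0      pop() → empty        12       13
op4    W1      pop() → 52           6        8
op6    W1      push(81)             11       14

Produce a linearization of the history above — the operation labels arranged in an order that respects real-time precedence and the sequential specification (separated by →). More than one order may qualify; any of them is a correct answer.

op1 → op2 → op4 → op3 → op5 → op7 → op6

step 1: op1 push(62) — stack <62>
step 2: op2 push(52) — stack <62,52>
step 3: op4 pop() → 52 — stack <62>
step 4: op3 pop() → 62 — stack <>
step 5: op5 pop() → empty — stack <>
step 6: op7 pop() → empty — stack <>
step 7: op6 push(81) — stack <81>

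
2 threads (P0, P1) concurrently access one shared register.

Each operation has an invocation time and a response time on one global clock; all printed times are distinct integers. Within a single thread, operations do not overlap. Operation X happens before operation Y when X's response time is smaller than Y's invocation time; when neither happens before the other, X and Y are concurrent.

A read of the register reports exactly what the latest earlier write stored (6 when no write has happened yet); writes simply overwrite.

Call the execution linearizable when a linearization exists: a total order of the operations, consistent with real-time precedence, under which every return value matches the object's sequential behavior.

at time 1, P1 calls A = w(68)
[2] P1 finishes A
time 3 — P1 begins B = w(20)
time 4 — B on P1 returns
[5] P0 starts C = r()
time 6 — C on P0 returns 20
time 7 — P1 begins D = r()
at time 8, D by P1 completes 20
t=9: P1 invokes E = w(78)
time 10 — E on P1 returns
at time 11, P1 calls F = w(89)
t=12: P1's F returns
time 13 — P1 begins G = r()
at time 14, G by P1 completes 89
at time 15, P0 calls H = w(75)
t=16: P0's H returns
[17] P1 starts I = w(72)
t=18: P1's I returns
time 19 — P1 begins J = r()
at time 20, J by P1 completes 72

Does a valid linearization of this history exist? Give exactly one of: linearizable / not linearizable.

one valid linearization: A, B, C, D, E, F, G, H, I, J
1. A w(68), leaving value 68
2. B w(20), leaving value 20
3. C r() → 20, leaving value 20
4. D r() → 20, leaving value 20
5. E w(78), leaving value 78
6. F w(89), leaving value 89
7. G r() → 89, leaving value 89
8. H w(75), leaving value 75
9. I w(72), leaving value 72
10. J r() → 72, leaving value 72

linearizable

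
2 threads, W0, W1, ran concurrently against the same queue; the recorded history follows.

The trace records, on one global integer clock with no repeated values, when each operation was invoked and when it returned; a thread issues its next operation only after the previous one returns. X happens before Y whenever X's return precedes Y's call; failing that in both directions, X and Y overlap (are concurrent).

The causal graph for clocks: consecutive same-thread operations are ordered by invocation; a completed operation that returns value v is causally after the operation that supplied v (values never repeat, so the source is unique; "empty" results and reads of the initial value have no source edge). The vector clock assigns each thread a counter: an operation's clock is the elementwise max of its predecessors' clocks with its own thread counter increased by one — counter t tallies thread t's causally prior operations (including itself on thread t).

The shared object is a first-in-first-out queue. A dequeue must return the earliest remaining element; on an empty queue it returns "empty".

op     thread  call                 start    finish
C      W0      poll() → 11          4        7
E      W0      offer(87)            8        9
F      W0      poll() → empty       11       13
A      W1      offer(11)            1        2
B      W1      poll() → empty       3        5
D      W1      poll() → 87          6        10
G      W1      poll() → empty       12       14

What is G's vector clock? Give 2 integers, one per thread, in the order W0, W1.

(2, 4)

invoked at 1, A has no predecessors; its own W1 bump gives (0, 1)
VC(B, invoked at 3): max of VC(A)=(0, 1), then +1 on thread W1 → (0, 2)
VC(C, invoked at 4): max of VC(A)=(0, 1), then +1 on thread W0 → (1, 1)
VC(E, invoked at 8): max of VC(C)=(1, 1), then +1 on thread W0 → (2, 1)
VC(F, invoked at 11): max of VC(E)=(2, 1), then +1 on thread W0 → (3, 1)
VC(D, invoked at 6): max of VC(B)=(0, 2), VC(E)=(2, 1), then +1 on thread W1 → (2, 3)
VC(G, invoked at 12): max of VC(D)=(2, 3), then +1 on thread W1 → (2, 4)
target: VC(G) = (2, 4)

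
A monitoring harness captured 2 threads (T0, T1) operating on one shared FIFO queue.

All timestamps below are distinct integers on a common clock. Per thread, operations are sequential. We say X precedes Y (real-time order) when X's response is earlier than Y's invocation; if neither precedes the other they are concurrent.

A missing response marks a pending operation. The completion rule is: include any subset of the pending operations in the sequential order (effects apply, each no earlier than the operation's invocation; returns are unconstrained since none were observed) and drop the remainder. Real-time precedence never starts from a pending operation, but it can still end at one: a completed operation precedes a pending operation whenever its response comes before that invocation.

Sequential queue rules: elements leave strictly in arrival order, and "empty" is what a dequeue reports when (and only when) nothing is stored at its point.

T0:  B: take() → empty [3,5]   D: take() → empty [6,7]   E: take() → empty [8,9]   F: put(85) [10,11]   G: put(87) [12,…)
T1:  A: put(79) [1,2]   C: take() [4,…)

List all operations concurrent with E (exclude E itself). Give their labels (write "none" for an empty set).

E runs from 8 to 9; window-overlapping ops are concurrent
A [1,2]: before
B [3,5]: before
C [4,…): concurrent
D [6,7]: before
F [10,11]: after
G [12,…): after

C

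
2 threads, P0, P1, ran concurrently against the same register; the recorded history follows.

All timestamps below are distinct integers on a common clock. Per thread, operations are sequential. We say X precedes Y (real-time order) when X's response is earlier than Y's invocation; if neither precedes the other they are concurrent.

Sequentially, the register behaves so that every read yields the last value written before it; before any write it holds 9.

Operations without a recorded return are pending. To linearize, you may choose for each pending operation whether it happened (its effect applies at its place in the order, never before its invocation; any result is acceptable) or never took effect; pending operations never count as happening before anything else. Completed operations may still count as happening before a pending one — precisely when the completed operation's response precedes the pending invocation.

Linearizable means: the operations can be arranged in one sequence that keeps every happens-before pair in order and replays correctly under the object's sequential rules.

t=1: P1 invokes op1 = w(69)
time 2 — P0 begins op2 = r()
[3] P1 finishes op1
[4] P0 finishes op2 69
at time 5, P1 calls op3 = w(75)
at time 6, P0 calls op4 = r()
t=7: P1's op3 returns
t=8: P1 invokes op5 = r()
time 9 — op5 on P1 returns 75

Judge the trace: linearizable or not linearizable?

a witness: op1, op2, op3, op4, op5
1. op1 w(69), leaving value 69
2. op2 r() → 69, leaving value 69
3. op3 w(75), leaving value 75
4. op4 r() (pending, included), leaving value 75
5. op5 r() → 75, leaving value 75

linearizable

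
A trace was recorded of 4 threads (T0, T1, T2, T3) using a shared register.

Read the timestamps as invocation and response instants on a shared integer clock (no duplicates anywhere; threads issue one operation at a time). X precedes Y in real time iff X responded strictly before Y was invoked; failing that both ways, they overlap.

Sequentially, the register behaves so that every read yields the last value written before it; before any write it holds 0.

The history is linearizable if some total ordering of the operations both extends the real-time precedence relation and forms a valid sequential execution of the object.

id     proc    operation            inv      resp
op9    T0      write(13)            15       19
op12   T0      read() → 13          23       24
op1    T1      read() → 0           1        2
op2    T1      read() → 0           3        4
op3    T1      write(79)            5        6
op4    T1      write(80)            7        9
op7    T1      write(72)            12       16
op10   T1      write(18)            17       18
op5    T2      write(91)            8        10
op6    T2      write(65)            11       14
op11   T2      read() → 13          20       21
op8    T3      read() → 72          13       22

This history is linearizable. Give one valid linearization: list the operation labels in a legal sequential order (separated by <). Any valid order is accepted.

after step 1 (op1 read() → 0): value 0
after step 2 (op2 read() → 0): value 0
after step 3 (op3 write(79)): value 79
after step 4 (op4 write(80)): value 80
after step 5 (op5 write(91)): value 91
after step 6 (op6 write(65)): value 65
after step 7 (op7 write(72)): value 72
after step 8 (op8 read() → 72): value 72
after step 9 (op10 write(18)): value 18
after step 10 (op9 write(13)): value 13
after step 11 (op11 read() → 13): value 13
after step 12 (op12 read() → 13): value 13

op1 < op2 < op3 < op4 < op5 < op6 < op7 < op8 < op10 < op9 < op11 < op12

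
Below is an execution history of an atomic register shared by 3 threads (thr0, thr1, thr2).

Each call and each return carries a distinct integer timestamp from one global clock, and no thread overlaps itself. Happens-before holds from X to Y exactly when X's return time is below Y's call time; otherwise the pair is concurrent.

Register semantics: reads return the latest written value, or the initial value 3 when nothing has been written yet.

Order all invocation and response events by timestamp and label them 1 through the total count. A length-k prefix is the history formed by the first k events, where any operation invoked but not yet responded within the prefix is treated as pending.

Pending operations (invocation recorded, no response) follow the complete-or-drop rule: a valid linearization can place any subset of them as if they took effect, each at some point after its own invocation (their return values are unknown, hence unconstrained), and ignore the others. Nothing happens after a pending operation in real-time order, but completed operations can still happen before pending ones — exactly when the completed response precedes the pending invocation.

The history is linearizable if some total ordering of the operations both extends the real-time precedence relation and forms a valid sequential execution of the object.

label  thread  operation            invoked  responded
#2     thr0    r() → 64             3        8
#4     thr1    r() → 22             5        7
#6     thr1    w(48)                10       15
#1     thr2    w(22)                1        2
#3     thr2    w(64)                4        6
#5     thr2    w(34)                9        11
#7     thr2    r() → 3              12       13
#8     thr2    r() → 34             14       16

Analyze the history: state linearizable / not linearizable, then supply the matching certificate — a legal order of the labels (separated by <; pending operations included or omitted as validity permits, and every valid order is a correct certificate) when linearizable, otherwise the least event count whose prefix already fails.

not linearizable — minimal violating prefix: 13 events

through event 12 a valid linearization exists; event 13 (#7 responding at time 13) ends that
checked exhaustively: 6 real-time-consistent orders of 6 completed operations, zero legal atomic register replays
completion choices over the 1 pending operation (#6) were checked; none helps
one such order, #1, #2, #3, #4, #5, #7 (pending dropped), breaks at step 2 where #2 r() → 64 is illegal
one such order, #1, #2, #4, #3, #5, #7 (pending dropped), breaks at step 2 where #2 r() → 64 is illegal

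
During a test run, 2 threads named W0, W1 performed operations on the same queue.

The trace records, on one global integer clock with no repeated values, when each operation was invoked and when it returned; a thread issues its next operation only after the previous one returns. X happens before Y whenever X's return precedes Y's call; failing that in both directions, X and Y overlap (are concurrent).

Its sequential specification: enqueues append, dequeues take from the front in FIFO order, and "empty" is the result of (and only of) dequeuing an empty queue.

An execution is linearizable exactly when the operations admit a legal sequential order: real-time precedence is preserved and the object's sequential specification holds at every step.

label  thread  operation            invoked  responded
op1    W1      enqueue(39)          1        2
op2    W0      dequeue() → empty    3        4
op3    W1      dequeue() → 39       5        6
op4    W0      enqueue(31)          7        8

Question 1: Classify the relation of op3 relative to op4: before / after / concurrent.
before

op3 spans [5,6], op4 spans [7,8]
resp(op3)=6 < inv(op4)=7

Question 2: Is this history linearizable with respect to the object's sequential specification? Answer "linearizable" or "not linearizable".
not linearizable

cut after 3 events: linearizable; cut after 4 events (op2 responds, time 4): not linearizable
a single order respects real time; the 2 completed queue operations fail replay along it
e.g. op1, op2: illegal at step 2, since op2 dequeue() → empty cannot apply there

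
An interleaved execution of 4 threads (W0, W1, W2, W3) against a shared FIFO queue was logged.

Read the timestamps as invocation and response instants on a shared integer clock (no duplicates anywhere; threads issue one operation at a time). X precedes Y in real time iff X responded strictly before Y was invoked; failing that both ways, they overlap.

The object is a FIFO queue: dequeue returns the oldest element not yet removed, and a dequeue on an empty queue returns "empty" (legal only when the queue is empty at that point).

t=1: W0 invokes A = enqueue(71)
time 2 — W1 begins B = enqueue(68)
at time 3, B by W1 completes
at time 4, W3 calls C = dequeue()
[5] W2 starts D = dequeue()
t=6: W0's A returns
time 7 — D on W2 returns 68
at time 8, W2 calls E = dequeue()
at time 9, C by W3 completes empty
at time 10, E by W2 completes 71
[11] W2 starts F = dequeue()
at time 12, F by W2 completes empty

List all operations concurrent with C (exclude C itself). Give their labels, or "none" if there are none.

A, D, E

C spans [4,9]: anything still running between times 4 and 9 counts as concurrent
A [1,6]: concurrent
B [2,3]: before
D [5,7]: concurrent
E [8,10]: concurrent
F [11,12]: after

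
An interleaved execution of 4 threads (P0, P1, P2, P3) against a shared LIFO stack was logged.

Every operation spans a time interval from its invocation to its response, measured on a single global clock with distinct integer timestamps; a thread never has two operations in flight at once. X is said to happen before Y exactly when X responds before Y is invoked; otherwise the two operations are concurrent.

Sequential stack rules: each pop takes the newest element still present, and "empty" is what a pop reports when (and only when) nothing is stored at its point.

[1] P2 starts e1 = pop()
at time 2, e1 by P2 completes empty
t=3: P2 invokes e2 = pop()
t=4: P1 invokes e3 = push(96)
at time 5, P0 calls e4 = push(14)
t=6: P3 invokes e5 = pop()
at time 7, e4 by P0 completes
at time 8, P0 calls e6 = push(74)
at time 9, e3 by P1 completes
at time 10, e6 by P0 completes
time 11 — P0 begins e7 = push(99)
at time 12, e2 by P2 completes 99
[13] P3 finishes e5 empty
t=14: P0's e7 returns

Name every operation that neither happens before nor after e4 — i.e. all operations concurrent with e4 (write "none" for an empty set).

e2, e3, e5

e4 spans [5,7]: anything still running between times 5 and 7 counts as concurrent
e1 [1,2]: before
e2 [3,12]: concurrent
e3 [4,9]: concurrent
e5 [6,13]: concurrent
e6 [8,10]: after
e7 [11,14]: after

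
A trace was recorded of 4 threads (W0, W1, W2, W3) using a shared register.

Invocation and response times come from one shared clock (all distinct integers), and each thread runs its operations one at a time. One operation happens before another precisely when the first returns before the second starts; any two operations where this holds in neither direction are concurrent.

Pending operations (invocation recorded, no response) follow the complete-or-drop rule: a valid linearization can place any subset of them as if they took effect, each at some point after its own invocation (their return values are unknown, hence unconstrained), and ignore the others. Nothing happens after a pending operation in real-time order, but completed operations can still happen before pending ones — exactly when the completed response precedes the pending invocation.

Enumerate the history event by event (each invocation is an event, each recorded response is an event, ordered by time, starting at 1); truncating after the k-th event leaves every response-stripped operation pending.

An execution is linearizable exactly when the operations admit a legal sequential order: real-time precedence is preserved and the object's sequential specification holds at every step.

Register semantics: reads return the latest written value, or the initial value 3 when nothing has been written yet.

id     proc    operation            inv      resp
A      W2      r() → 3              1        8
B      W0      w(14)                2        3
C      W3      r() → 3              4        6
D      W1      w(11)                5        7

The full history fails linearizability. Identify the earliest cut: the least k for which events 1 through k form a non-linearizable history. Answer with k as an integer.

a valid linearization of events 1..5 exists, for instance A, B:
step 1: A r() (pending, included) — value 3
step 2: B w(14) — value 14
at event 6 (C's time-6 response) nothing linearizes any more
no escape via the 2 pending operations (A, D): every completion choice fails
take B, C (pending dropped): step 2 already fails, because C r() → 3 cannot occur there

6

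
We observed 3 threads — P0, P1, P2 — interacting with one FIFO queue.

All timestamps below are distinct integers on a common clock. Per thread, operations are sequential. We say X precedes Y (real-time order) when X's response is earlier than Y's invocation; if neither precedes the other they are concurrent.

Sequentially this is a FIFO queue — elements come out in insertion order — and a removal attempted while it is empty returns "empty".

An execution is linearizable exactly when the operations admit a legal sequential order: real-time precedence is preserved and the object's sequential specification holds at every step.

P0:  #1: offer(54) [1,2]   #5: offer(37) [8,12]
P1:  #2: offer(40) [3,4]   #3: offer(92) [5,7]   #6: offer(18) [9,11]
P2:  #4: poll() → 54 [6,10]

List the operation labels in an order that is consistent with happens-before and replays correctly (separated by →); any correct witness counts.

#1 → #2 → #3 → #4 → #5 → #6

step 1: #1 offer(54) — queue <54>
step 2: #2 offer(40) — queue <54,40>
step 3: #3 offer(92) — queue <54,40,92>
step 4: #4 poll() → 54 — queue <40,92>
step 5: #5 offer(37) — queue <40,92,37>
step 6: #6 offer(18) — queue <40,92,37,18>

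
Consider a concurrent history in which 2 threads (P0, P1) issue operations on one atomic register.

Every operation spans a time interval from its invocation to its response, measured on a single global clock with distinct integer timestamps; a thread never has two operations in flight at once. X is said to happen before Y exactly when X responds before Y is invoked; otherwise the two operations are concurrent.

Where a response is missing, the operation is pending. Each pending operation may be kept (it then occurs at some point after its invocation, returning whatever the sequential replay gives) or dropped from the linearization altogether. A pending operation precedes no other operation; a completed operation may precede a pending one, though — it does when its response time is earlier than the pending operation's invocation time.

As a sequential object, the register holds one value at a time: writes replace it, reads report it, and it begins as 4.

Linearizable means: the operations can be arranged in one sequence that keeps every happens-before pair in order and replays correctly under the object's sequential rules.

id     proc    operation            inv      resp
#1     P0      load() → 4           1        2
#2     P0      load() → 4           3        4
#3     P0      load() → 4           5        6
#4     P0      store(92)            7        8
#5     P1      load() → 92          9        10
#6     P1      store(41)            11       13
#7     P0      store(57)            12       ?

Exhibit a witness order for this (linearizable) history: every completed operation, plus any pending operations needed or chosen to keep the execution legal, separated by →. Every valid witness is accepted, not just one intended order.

#1 → #2 → #3 → #4 → #5 → #6

step 1: #1 load() → 4 — value 4
step 2: #2 load() → 4 — value 4
step 3: #3 load() → 4 — value 4
step 4: #4 store(92) — value 92
step 5: #5 load() → 92 — value 92
step 6: #6 store(41) — value 41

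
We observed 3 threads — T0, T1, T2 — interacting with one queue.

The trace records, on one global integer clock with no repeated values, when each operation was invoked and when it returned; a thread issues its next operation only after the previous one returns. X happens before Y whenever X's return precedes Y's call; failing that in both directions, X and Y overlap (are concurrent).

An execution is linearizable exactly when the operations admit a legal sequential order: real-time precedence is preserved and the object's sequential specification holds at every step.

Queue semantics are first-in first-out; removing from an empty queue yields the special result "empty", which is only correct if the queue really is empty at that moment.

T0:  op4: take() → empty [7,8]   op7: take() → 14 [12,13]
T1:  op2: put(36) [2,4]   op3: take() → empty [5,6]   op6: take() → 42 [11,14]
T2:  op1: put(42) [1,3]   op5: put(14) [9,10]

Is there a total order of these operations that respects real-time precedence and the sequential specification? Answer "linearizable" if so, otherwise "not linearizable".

through event 5 a valid linearization exists; event 6 (op3 responding at time 6) ends that
real-time-consistent orders of the 3 completed operations: 2 — all fail the queue replay
e.g. op1, op2, op3: illegal at step 3, since op3 take() → empty cannot apply there
e.g. op2, op1, op3: illegal at step 3, since op3 take() → empty cannot apply there

not linearizable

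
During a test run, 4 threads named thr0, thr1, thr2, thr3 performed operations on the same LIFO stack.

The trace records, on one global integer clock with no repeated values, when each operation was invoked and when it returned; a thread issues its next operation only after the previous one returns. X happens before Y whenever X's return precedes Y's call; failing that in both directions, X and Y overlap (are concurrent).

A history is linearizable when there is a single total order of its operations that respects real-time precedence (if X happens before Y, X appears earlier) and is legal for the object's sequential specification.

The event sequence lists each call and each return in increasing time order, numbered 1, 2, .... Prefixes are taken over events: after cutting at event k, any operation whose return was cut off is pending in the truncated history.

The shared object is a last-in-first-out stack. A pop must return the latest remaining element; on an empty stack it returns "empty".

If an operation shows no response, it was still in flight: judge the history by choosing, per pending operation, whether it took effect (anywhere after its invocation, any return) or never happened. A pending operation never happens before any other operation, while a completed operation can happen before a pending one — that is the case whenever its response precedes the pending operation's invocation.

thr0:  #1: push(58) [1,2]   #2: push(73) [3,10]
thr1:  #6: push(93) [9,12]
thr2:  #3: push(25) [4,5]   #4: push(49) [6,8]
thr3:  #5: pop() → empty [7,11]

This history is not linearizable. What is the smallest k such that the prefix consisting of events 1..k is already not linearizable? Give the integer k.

11

events 1..10 are still linearizable — one witness is #1, #2, #3, #4:
after step 1 (#1 push(58)): stack <58>
after step 2 (#2 push(73)): stack <58,73>
after step 3 (#3 push(25)): stack <58,73,25>
after step 4 (#4 push(49)): stack <58,73,25,49>
once event 11 joins (#5's response, time 11), exhaustive search finds no witness
including or dropping the 1 pending operation (#6) in any combination fails
e.g. #1, #2, #3, #4, #5 (pending dropped): illegal at step 5, since #5 pop() → empty cannot apply there
e.g. #1, #2, #3, #5, #4 (pending dropped): illegal at step 4, since #5 pop() → empty cannot apply there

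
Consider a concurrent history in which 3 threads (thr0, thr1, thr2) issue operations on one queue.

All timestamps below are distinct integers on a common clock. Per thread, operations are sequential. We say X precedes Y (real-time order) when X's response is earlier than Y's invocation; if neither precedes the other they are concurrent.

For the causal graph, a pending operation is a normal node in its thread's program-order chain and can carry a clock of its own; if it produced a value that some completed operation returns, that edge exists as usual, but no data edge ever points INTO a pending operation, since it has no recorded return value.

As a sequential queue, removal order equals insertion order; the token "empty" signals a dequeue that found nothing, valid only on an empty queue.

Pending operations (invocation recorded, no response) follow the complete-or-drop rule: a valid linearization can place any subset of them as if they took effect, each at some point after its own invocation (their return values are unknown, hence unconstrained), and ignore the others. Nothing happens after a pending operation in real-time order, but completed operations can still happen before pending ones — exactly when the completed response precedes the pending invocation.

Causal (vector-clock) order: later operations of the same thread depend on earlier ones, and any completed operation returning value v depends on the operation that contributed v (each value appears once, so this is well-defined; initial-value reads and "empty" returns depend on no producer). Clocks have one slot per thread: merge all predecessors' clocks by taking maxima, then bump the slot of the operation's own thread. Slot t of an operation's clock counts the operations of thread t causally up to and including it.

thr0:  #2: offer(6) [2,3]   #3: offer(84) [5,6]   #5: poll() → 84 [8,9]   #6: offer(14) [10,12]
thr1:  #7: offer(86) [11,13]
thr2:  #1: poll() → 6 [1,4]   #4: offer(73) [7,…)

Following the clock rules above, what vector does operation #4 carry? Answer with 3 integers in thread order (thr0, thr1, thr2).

VC(#7, invoked at 11): no causal predecessors; +1 on thr1 → (0, 1, 0)
VC(#2, invoked at 2): no causal predecessors; +1 on thr0 → (1, 0, 0)
merge at #1 (invoked 1): VC(#2)=(1, 0, 0), own-thread bump on thr2 → (1, 0, 1)
merge at #3 (invoked 5): VC(#2)=(1, 0, 0), own-thread bump on thr0 → (2, 0, 0)
merge at #4 (invoked 7): VC(#1)=(1, 0, 1), own-thread bump on thr2 → (1, 0, 2)
merge at #5 (invoked 8): VC(#3)=(2, 0, 0), own-thread bump on thr0 → (3, 0, 0)
merge at #6 (invoked 10): VC(#5)=(3, 0, 0), own-thread bump on thr0 → (4, 0, 0)
target: VC(#4) = (1, 0, 2)

(1, 0, 2)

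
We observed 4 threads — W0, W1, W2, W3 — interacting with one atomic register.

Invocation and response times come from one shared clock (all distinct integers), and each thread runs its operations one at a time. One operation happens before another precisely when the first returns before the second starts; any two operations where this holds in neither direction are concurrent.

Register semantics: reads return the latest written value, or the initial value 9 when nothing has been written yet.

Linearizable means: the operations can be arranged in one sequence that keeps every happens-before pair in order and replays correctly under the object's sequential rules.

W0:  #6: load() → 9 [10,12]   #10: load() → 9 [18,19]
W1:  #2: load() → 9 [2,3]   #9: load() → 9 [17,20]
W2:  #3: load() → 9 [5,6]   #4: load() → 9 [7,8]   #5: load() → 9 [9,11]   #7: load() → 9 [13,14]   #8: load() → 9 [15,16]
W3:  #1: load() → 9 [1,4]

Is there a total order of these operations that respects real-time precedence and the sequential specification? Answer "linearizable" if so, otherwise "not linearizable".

one valid linearization: #1, #2, #3, #4, #5, #6, #7, #8, #9, #10
step 1: #1 load() → 9 — value 9
step 2: #2 load() → 9 — value 9
step 3: #3 load() → 9 — value 9
step 4: #4 load() → 9 — value 9
step 5: #5 load() → 9 — value 9
step 6: #6 load() → 9 — value 9
step 7: #7 load() → 9 — value 9
step 8: #8 load() → 9 — value 9
step 9: #9 load() → 9 — value 9
step 10: #10 load() → 9 — value 9

linearizable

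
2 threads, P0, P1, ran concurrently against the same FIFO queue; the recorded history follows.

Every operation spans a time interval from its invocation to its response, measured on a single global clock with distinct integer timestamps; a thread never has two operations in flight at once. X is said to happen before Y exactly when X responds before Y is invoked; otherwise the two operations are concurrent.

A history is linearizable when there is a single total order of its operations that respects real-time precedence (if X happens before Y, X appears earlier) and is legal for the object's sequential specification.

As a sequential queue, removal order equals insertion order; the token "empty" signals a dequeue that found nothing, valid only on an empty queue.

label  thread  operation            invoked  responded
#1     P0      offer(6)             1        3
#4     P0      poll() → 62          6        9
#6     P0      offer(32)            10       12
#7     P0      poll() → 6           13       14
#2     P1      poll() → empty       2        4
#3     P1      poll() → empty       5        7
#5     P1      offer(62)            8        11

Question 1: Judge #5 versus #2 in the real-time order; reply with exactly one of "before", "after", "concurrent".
#5 spans [8,11], #2 spans [2,4]
resp(#2)=4 < inv(#5)=8

after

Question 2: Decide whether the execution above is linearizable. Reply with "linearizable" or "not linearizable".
the violation lands at event 9, #4's response at time 9: events 1..8 linearize, events 1..9 do not
real-time-consistent orders of the 4 completed operations: 4 — all fail the FIFO queue replay
including or dropping the 1 pending operation (#5) in any combination fails
sample order #1, #2, #3, #4 (pending dropped) stalls at step 2 — #2 poll() → empty has no legal effect
sample order #1, #2, #4, #3 (pending dropped) stalls at step 2 — #2 poll() → empty has no legal effect

not linearizable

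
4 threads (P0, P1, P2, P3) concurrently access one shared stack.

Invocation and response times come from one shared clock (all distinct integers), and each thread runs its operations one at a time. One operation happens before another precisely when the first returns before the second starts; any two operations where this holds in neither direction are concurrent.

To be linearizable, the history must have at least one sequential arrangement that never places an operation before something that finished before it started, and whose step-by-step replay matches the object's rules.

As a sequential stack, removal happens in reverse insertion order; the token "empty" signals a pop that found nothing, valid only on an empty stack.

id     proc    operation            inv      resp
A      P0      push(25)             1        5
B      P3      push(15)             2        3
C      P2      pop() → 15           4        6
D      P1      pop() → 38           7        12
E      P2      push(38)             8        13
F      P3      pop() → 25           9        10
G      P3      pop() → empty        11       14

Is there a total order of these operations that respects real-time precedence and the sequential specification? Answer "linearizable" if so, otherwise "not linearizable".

a witness: A, B, C, E, D, F, G
after step 1 (A push(25)): stack <25>
after step 2 (B push(15)): stack <25,15>
after step 3 (C pop() → 15): stack <25>
after step 4 (E push(38)): stack <25,38>
after step 5 (D pop() → 38): stack <25>
after step 6 (F pop() → 25): stack <>
after step 7 (G pop() → empty): stack <>

linearizable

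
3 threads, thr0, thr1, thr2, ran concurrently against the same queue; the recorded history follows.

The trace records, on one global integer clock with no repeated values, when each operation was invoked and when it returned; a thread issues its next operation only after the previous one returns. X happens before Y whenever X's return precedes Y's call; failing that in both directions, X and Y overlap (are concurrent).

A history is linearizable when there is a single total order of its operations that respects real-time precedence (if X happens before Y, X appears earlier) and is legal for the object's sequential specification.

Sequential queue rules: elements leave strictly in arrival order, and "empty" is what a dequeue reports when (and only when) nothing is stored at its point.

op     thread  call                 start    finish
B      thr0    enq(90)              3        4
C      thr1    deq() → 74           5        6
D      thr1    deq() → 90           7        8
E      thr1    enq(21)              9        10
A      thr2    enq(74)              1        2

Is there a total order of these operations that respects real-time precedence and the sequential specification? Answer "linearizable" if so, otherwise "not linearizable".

linearizable

a witness: A, B, C, D, E
1. A enq(74), leaving queue <74>
2. B enq(90), leaving queue <74,90>
3. C deq() → 74, leaving queue <90>
4. D deq() → 90, leaving queue <>
5. E enq(21), leaving queue <21>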